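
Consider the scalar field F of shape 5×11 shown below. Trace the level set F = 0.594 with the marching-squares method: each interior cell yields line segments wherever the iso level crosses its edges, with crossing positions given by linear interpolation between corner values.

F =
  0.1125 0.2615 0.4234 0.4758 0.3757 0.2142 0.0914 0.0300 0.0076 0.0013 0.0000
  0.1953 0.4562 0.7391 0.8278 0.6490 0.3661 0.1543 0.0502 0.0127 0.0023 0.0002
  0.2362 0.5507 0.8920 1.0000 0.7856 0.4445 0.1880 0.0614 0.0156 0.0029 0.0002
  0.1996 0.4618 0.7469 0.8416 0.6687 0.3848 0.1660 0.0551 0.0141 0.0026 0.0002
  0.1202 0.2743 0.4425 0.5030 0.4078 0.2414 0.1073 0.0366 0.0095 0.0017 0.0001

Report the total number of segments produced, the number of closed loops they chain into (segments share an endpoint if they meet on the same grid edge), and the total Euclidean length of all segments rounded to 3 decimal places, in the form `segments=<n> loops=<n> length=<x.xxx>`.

segments=12 loops=1 length=10.562

cell (0,1): code 0100 → (0.540,2.000)–(1.000,1.487)
cell (0,2): code 1100 → (0.336,3.000)–(0.540,2.000)
cell (0,3): code 1100 → (0.799,4.000)–(0.336,3.000)
cell (0,4): code 1000 → (1.000,4.194)–(0.799,4.000)
cell (1,1): code 0110 → (1.000,1.487)–(2.000,1.127)
cell (1,4): code 1001 → (2.000,4.562)–(1.000,4.194)
cell (2,1): code 0110 → (2.000,1.127)–(3.000,1.464)
cell (2,4): code 1001 → (3.000,4.263)–(2.000,4.562)
cell (3,1): code 0010 → (3.000,1.464)–(3.502,2.000)
cell (3,2): code 0011 → (3.502,2.000)–(3.731,3.000)
cell (3,3): code 0011 → (3.731,3.000)–(3.286,4.000)
cell (3,4): code 0001 → (3.286,4.000)–(3.000,4.263)
total: 12 segments, chained into 1 closed loop(s), length Σ = 10.562297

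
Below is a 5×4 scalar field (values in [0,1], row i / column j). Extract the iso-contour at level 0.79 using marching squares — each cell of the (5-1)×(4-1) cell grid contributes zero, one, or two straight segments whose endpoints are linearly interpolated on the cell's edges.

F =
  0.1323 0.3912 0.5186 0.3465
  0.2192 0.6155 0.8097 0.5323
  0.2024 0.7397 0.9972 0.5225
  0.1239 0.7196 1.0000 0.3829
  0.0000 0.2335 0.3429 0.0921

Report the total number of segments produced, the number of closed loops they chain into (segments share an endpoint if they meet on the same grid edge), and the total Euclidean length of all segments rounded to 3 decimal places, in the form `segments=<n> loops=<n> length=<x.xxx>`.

segments=8 loops=1 length=5.795

cell (0,1): code 0100 → (0.932,2.000)–(1.000,1.899)
cell (0,2): code 1000 → (1.000,2.071)–(0.932,2.000)
cell (1,1): code 0110 → (1.000,1.899)–(2.000,1.195)
cell (1,2): code 1001 → (2.000,2.436)–(1.000,2.071)
cell (2,1): code 0110 → (2.000,1.195)–(3.000,1.251)
cell (2,2): code 1001 → (3.000,2.340)–(2.000,2.436)
cell (3,1): code 0010 → (3.000,1.251)–(3.320,2.000)
cell (3,2): code 0001 → (3.320,2.000)–(3.000,2.340)
total: 8 segments, chained into 1 closed loop(s), length Σ = 5.794512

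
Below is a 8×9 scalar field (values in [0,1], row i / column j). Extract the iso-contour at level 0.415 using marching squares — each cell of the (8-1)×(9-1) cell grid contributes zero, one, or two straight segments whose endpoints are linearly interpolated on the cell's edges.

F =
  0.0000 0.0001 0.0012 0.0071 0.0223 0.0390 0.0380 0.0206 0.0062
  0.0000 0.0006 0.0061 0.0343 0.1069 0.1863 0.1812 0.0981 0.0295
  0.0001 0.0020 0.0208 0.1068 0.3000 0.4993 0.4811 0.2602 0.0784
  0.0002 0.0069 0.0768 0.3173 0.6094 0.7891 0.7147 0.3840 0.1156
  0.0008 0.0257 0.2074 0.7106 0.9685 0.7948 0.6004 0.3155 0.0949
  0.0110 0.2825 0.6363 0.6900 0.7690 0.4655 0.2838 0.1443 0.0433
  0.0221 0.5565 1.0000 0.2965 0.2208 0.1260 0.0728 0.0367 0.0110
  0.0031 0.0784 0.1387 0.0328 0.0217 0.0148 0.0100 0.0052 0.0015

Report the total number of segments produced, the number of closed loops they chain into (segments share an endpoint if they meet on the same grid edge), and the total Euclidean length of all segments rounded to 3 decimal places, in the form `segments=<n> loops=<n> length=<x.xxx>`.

cell (1,4): code 0100 → (1.731,5.000)–(2.000,4.577)
cell (1,5): code 1100 → (1.780,6.000)–(1.731,5.000)
cell (1,6): code 1000 → (2.000,6.299)–(1.780,6.000)
cell (2,3): code 0100 → (2.372,4.000)–(3.000,3.334)
cell (2,4): code 1110 → (2.000,4.577)–(2.372,4.000)
cell (2,6): code 1001 → (3.000,6.906)–(2.000,6.299)
cell (3,2): code 0100 → (3.248,3.000)–(4.000,2.413)
cell (3,3): code 1110 → (3.000,3.334)–(3.248,3.000)
cell (3,6): code 1001 → (4.000,6.651)–(3.000,6.906)
cell (4,1): code 0100 → (4.484,2.000)–(5.000,1.375)
cell (4,2): code 1110 → (4.000,2.413)–(4.484,2.000)
cell (4,5): code 1011 → (5.000,5.278)–(4.586,6.000)
cell (4,6): code 0001 → (4.586,6.000)–(4.000,6.651)
cell (5,0): code 0100 → (5.484,1.000)–(6.000,0.735)
cell (5,1): code 1110 → (5.000,1.375)–(5.484,1.000)
cell (5,2): code 1011 → (6.000,2.832)–(5.699,3.000)
cell (5,3): code 0011 → (5.699,3.000)–(5.646,4.000)
cell (5,4): code 0011 → (5.646,4.000)–(5.149,5.000)
cell (5,5): code 0001 → (5.149,5.000)–(5.000,5.278)
cell (6,0): code 0010 → (6.000,0.735)–(6.296,1.000)
cell (6,1): code 0011 → (6.296,1.000)–(6.679,2.000)
cell (6,2): code 0001 → (6.679,2.000)–(6.000,2.832)
total: 22 segments, chained into 1 closed loop(s), length Σ = 16.715345

segments=22 loops=1 length=16.715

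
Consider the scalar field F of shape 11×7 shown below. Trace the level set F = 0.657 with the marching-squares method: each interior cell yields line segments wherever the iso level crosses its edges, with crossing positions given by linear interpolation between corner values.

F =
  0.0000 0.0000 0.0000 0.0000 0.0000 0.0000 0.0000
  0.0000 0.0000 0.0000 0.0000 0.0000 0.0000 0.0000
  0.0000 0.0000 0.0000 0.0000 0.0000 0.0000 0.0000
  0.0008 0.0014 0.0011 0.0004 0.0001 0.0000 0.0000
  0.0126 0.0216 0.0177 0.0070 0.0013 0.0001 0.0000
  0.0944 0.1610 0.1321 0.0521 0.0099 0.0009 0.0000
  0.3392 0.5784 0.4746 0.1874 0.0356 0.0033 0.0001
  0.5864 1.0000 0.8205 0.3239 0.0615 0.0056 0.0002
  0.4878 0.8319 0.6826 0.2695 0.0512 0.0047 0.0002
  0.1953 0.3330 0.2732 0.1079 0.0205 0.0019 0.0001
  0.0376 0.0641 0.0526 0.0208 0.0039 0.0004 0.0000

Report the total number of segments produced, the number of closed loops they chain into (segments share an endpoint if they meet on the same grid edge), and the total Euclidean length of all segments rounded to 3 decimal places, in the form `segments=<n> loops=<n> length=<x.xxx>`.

segments=8 loops=1 length=6.626

cell (6,0): code 0100 → (6.186,1.000)–(7.000,0.171)
cell (6,1): code 1100 → (6.527,2.000)–(6.186,1.000)
cell (6,2): code 1000 → (7.000,2.329)–(6.527,2.000)
cell (7,0): code 0110 → (7.000,0.171)–(8.000,0.492)
cell (7,2): code 1001 → (8.000,2.062)–(7.000,2.329)
cell (8,0): code 0010 → (8.000,0.492)–(8.351,1.000)
cell (8,1): code 0011 → (8.351,1.000)–(8.063,2.000)
cell (8,2): code 0001 → (8.063,2.000)–(8.000,2.062)
total: 8 segments, chained into 1 closed loop(s), length Σ = 6.625800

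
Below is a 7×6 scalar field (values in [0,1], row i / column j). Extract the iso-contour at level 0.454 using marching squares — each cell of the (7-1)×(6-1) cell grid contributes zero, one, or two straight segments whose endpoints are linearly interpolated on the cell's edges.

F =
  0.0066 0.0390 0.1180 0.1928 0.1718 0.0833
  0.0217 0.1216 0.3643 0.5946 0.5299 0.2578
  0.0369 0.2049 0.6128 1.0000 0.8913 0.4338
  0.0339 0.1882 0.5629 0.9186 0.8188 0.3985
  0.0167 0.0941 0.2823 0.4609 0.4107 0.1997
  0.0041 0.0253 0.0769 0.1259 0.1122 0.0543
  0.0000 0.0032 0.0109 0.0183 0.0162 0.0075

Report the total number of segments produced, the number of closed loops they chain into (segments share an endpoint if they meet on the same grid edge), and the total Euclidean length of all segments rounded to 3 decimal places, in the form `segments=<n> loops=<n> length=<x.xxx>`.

segments=14 loops=1 length=10.481

cell (0,2): code 0100 → (0.650,3.000)–(1.000,2.389)
cell (0,3): code 1100 → (0.788,4.000)–(0.650,3.000)
cell (0,4): code 1000 → (1.000,4.279)–(0.788,4.000)
cell (1,1): code 0100 → (1.361,2.000)–(2.000,1.611)
cell (1,2): code 1110 → (1.000,2.389)–(1.361,2.000)
cell (1,4): code 1001 → (2.000,4.956)–(1.000,4.279)
cell (2,1): code 0110 → (2.000,1.611)–(3.000,1.709)
cell (2,4): code 1001 → (3.000,4.868)–(2.000,4.956)
cell (3,1): code 0010 → (3.000,1.709)–(3.388,2.000)
cell (3,2): code 0111 → (3.388,2.000)–(4.000,2.961)
cell (3,3): code 1011 → (4.000,3.137)–(3.894,4.000)
cell (3,4): code 0001 → (3.894,4.000)–(3.000,4.868)
cell (4,2): code 0010 → (4.000,2.961)–(4.021,3.000)
cell (4,3): code 0001 → (4.021,3.000)–(4.000,3.137)
total: 14 segments, chained into 1 closed loop(s), length Σ = 10.481288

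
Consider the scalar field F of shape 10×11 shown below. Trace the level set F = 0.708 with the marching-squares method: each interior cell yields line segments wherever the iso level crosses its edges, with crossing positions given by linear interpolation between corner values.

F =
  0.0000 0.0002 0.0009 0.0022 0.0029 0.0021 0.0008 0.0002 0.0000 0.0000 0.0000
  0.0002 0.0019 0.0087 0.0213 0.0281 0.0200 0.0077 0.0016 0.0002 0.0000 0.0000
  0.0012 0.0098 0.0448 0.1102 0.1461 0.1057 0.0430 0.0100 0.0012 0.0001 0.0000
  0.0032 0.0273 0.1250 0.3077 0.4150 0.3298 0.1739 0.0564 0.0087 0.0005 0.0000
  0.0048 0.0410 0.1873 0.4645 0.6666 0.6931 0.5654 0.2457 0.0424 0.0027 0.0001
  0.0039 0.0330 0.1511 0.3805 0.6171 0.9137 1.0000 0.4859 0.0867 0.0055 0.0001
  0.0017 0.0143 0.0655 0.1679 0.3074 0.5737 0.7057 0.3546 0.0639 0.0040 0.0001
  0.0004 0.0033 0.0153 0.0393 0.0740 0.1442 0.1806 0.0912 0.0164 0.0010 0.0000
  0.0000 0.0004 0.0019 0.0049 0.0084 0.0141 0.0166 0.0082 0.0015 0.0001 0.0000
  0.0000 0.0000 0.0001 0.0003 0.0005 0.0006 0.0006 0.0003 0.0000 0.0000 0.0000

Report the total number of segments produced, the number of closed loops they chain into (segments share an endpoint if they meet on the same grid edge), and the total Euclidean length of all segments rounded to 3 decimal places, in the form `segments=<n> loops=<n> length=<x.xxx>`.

cell (4,4): code 0100 → (4.068,5.000)–(5.000,4.306)
cell (4,5): code 1100 → (4.328,6.000)–(4.068,5.000)
cell (4,6): code 1000 → (5.000,6.568)–(4.328,6.000)
cell (5,4): code 0010 → (5.000,4.306)–(5.605,5.000)
cell (5,5): code 0011 → (5.605,5.000)–(5.992,6.000)
cell (5,6): code 0001 → (5.992,6.000)–(5.000,6.568)
total: 6 segments, chained into 1 closed loop(s), length Σ = 6.211197

segments=6 loops=1 length=6.211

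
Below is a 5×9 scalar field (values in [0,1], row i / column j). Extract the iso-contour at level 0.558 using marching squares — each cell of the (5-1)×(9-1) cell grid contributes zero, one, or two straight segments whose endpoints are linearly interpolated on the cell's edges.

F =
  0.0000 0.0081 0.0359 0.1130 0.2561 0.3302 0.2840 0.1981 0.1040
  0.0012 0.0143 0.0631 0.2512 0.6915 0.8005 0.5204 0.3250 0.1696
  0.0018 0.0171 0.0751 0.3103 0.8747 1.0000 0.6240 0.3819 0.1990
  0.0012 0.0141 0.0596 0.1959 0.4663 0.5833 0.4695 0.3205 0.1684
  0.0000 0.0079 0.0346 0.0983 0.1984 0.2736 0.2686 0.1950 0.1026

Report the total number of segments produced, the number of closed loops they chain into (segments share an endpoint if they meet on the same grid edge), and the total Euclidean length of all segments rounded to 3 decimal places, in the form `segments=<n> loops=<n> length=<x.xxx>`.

cell (0,3): code 0100 → (0.693,4.000)–(1.000,3.697)
cell (0,4): code 1100 → (0.484,5.000)–(0.693,4.000)
cell (0,5): code 1000 → (1.000,5.866)–(0.484,5.000)
cell (1,3): code 0110 → (1.000,3.697)–(2.000,3.439)
cell (1,5): code 1101 → (1.363,6.000)–(1.000,5.866)
cell (1,6): code 1000 → (2.000,6.273)–(1.363,6.000)
cell (2,3): code 0010 → (2.000,3.439)–(2.775,4.000)
cell (2,4): code 0111 → (2.775,4.000)–(3.000,4.784)
cell (2,5): code 1011 → (3.000,5.222)–(2.427,6.000)
cell (2,6): code 0001 → (2.427,6.000)–(2.000,6.273)
cell (3,4): code 0010 → (3.000,4.784)–(3.082,5.000)
cell (3,5): code 0001 → (3.082,5.000)–(3.000,5.222)
total: 12 segments, chained into 1 closed loop(s), length Σ = 8.286253

segments=12 loops=1 length=8.286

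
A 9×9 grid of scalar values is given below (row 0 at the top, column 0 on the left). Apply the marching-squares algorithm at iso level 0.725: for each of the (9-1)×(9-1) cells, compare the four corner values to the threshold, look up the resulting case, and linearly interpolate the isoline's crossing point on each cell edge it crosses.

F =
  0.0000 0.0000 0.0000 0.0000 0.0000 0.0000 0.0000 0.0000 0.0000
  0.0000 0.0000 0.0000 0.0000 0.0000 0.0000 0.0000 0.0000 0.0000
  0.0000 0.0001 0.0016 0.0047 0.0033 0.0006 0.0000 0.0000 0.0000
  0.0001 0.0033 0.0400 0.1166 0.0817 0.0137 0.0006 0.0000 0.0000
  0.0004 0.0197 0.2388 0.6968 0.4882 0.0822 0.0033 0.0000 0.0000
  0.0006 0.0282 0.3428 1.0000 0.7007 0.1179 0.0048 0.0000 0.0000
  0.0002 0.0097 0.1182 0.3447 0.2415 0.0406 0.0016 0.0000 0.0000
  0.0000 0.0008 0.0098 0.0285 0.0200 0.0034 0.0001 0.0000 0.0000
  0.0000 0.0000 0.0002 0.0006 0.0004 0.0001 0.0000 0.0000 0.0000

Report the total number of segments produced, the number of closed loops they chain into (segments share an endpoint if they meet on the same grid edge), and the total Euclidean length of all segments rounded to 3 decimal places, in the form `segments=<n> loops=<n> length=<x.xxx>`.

cell (4,2): code 0100 → (4.093,3.000)–(5.000,2.582)
cell (4,3): code 1000 → (5.000,3.919)–(4.093,3.000)
cell (5,2): code 0010 → (5.000,2.582)–(5.420,3.000)
cell (5,3): code 0001 → (5.420,3.000)–(5.000,3.919)
total: 4 segments, chained into 1 closed loop(s), length Σ = 3.892663

segments=4 loops=1 length=3.893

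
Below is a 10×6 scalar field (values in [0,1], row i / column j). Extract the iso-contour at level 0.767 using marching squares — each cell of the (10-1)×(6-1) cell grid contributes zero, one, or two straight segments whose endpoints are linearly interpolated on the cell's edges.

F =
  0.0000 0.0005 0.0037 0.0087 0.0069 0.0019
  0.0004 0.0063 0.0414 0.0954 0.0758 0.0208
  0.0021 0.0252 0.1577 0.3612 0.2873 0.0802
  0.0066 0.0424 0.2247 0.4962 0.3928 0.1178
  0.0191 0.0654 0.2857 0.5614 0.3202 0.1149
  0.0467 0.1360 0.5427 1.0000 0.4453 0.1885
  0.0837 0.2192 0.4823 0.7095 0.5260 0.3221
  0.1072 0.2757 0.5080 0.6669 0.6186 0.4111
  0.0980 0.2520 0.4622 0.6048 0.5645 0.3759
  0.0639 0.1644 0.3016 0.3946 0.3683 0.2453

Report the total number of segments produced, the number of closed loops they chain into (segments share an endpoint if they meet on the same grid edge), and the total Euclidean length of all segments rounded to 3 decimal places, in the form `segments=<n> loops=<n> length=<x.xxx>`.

cell (4,2): code 0100 → (4.469,3.000)–(5.000,2.490)
cell (4,3): code 1000 → (5.000,3.420)–(4.469,3.000)
cell (5,2): code 0010 → (5.000,2.490)–(5.802,3.000)
cell (5,3): code 0001 → (5.802,3.000)–(5.000,3.420)
total: 4 segments, chained into 1 closed loop(s), length Σ = 3.268934

segments=4 loops=1 length=3.269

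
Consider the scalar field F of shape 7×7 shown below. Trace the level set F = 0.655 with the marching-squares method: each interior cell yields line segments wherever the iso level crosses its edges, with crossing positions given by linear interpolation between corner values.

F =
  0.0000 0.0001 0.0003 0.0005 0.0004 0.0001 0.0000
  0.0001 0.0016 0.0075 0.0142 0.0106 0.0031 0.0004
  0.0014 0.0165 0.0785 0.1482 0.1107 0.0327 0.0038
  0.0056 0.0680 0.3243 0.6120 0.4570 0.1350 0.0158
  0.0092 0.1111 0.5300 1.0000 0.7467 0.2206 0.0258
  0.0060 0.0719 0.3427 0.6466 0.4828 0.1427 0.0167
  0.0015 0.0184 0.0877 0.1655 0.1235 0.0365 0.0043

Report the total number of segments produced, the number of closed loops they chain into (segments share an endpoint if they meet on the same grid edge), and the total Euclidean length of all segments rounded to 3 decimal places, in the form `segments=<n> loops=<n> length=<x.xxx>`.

cell (3,2): code 0100 → (3.111,3.000)–(4.000,2.266)
cell (3,3): code 1100 → (3.683,4.000)–(3.111,3.000)
cell (3,4): code 1000 → (4.000,4.174)–(3.683,4.000)
cell (4,2): code 0010 → (4.000,2.266)–(4.976,3.000)
cell (4,3): code 0011 → (4.976,3.000)–(4.347,4.000)
cell (4,4): code 0001 → (4.347,4.000)–(4.000,4.174)
total: 6 segments, chained into 1 closed loop(s), length Σ = 5.458120

segments=6 loops=1 length=5.458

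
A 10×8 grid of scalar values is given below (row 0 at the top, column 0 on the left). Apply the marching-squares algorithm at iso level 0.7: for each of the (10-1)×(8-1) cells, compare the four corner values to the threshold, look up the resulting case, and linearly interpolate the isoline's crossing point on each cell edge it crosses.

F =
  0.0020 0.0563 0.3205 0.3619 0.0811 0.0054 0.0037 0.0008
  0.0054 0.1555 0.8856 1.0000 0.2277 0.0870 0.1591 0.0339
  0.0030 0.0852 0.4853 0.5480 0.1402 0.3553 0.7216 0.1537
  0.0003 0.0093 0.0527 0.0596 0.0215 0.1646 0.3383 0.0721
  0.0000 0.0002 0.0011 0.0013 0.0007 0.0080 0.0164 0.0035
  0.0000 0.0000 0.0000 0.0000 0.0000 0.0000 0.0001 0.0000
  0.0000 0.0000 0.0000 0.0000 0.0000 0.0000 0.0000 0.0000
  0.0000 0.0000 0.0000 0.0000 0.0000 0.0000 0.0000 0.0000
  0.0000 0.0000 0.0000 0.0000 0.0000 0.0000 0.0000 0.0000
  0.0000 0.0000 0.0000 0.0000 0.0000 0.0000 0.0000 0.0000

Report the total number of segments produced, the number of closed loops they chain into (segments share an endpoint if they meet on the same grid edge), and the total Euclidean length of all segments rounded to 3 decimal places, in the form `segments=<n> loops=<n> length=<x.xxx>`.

cell (0,1): code 0100 → (0.672,2.000)–(1.000,1.746)
cell (0,2): code 1100 → (0.530,3.000)–(0.672,2.000)
cell (0,3): code 1000 → (1.000,3.388)–(0.530,3.000)
cell (1,1): code 0010 → (1.000,1.746)–(1.464,2.000)
cell (1,2): code 0011 → (1.464,2.000)–(1.664,3.000)
cell (1,3): code 0001 → (1.664,3.000)–(1.000,3.388)
cell (1,5): code 0100 → (1.962,6.000)–(2.000,5.941)
cell (1,6): code 1000 → (2.000,6.038)–(1.962,6.000)
cell (2,5): code 0010 → (2.000,5.941)–(2.056,6.000)
cell (2,6): code 0001 → (2.056,6.000)–(2.000,6.038)
total: 10 segments, chained into 2 closed loop(s), length Σ = 4.626766

segments=10 loops=2 length=4.627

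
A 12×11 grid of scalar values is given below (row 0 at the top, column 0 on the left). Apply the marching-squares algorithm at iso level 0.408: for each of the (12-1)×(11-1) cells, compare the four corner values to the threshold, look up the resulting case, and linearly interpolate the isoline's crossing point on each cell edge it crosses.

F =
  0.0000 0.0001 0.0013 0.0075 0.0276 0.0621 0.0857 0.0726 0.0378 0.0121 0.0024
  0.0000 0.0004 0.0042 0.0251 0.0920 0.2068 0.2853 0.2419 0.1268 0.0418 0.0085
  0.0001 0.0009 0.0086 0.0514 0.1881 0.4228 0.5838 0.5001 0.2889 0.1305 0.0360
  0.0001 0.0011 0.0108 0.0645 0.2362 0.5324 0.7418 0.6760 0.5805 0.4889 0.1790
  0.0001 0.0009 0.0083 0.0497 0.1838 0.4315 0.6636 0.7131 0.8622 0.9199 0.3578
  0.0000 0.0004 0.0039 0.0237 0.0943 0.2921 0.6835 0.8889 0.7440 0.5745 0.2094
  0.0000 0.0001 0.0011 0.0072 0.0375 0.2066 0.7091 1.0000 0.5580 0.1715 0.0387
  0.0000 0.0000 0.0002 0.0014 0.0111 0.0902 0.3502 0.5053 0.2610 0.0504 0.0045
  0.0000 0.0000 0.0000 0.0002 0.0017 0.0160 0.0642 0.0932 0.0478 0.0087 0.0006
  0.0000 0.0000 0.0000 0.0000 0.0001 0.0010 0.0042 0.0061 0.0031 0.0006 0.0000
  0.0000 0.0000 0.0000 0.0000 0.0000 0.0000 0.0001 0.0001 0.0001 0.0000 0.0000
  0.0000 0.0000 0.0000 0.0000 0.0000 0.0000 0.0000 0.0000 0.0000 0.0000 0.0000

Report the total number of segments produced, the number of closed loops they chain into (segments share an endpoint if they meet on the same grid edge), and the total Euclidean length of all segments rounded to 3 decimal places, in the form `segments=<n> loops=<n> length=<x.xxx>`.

cell (1,4): code 0100 → (1.931,5.000)–(2.000,4.937)
cell (1,5): code 1100 → (1.411,6.000)–(1.931,5.000)
cell (1,6): code 1100 → (1.643,7.000)–(1.411,6.000)
cell (1,7): code 1000 → (2.000,7.436)–(1.643,7.000)
cell (2,4): code 0110 → (2.000,4.937)–(3.000,4.580)
cell (2,7): code 1101 → (2.408,8.000)–(2.000,7.436)
cell (2,8): code 1100 → (2.774,9.000)–(2.408,8.000)
cell (2,9): code 1000 → (3.000,9.261)–(2.774,9.000)
cell (3,4): code 0110 → (3.000,4.580)–(4.000,4.905)
cell (3,9): code 1001 → (4.000,9.911)–(3.000,9.261)
cell (4,4): code 0010 → (4.000,4.905)–(4.169,5.000)
cell (4,5): code 0111 → (4.169,5.000)–(5.000,5.296)
cell (4,9): code 1001 → (5.000,9.456)–(4.000,9.911)
cell (5,5): code 0110 → (5.000,5.296)–(6.000,5.401)
cell (5,8): code 1011 → (6.000,8.388)–(5.413,9.000)
cell (5,9): code 0001 → (5.413,9.000)–(5.000,9.456)
cell (6,5): code 0010 → (6.000,5.401)–(6.839,6.000)
cell (6,6): code 0111 → (6.839,6.000)–(7.000,6.373)
cell (6,7): code 1011 → (7.000,7.398)–(6.505,8.000)
cell (6,8): code 0001 → (6.505,8.000)–(6.000,8.388)
cell (7,6): code 0010 → (7.000,6.373)–(7.236,7.000)
cell (7,7): code 0001 → (7.236,7.000)–(7.000,7.398)
total: 22 segments, chained into 1 closed loop(s), length Σ = 16.851945

segments=22 loops=1 length=16.852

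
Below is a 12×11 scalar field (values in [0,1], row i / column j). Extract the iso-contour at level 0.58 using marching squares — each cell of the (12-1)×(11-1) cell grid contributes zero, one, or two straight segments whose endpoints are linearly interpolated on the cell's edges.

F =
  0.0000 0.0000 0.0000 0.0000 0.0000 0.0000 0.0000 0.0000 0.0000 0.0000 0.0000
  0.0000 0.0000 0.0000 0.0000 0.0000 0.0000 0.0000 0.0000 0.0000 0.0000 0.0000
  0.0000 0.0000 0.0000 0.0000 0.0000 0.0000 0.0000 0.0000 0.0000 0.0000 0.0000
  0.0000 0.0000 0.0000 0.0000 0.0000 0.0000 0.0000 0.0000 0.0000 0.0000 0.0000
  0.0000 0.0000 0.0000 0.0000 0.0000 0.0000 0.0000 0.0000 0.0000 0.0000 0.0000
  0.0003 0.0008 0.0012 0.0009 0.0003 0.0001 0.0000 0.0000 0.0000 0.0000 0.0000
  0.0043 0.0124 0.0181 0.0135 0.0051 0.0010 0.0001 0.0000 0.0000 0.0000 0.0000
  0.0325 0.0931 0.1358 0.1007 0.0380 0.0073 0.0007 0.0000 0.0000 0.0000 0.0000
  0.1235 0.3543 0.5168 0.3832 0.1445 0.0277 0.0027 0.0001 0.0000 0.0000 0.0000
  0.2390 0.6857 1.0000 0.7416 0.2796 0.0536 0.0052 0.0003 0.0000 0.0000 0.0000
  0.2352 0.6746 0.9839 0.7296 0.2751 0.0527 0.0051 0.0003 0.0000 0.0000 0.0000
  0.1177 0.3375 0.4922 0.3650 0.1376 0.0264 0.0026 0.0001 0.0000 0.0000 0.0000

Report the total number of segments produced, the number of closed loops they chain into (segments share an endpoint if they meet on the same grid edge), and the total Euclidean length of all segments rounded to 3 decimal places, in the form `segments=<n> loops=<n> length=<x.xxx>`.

cell (8,0): code 0100 → (8.681,1.000)–(9.000,0.763)
cell (8,1): code 1100 → (8.131,2.000)–(8.681,1.000)
cell (8,2): code 1100 → (8.549,3.000)–(8.131,2.000)
cell (8,3): code 1000 → (9.000,3.350)–(8.549,3.000)
cell (9,0): code 0110 → (9.000,0.763)–(10.000,0.785)
cell (9,3): code 1001 → (10.000,3.329)–(9.000,3.350)
cell (10,0): code 0010 → (10.000,0.785)–(10.281,1.000)
cell (10,1): code 0011 → (10.281,1.000)–(10.821,2.000)
cell (10,2): code 0011 → (10.821,2.000)–(10.410,3.000)
cell (10,3): code 0001 → (10.410,3.000)–(10.000,3.329)
total: 10 segments, chained into 1 closed loop(s), length Σ = 8.291406

segments=10 loops=1 length=8.291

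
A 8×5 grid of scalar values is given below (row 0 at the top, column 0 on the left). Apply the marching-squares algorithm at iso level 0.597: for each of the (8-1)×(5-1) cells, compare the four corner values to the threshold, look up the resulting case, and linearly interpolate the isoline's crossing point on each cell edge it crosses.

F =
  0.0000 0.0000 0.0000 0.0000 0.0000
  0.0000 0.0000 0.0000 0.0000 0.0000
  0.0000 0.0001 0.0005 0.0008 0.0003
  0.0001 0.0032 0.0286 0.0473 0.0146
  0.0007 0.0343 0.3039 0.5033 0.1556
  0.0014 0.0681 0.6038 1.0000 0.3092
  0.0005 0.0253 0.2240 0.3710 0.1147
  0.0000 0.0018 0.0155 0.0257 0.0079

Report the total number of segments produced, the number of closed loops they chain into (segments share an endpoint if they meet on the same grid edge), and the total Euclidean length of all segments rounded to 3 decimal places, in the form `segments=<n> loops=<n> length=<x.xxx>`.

segments=6 loops=1 length=4.365

cell (4,1): code 0100 → (4.977,2.000)–(5.000,1.987)
cell (4,2): code 1100 → (4.189,3.000)–(4.977,2.000)
cell (4,3): code 1000 → (5.000,3.583)–(4.189,3.000)
cell (5,1): code 0010 → (5.000,1.987)–(5.018,2.000)
cell (5,2): code 0011 → (5.018,2.000)–(5.641,3.000)
cell (5,3): code 0001 → (5.641,3.000)–(5.000,3.583)
total: 6 segments, chained into 1 closed loop(s), length Σ = 4.365418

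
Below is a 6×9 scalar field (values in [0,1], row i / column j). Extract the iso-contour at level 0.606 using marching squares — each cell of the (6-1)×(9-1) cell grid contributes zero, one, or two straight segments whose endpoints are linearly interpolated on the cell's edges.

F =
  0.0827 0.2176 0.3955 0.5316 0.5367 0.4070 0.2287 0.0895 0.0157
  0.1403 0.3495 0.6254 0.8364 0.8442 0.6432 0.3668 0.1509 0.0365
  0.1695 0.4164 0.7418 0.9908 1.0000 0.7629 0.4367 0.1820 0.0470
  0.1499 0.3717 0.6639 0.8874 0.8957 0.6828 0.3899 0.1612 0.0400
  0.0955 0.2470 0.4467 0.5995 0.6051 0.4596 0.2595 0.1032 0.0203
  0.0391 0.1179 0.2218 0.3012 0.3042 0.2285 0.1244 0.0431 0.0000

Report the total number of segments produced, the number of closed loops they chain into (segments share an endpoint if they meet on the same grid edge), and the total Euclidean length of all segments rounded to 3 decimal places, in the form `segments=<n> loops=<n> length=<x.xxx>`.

cell (0,1): code 0100 → (0.916,2.000)–(1.000,1.930)
cell (0,2): code 1100 → (0.244,3.000)–(0.916,2.000)
cell (0,3): code 1100 → (0.225,4.000)–(0.244,3.000)
cell (0,4): code 1100 → (0.843,5.000)–(0.225,4.000)
cell (0,5): code 1000 → (1.000,5.135)–(0.843,5.000)
cell (1,1): code 0110 → (1.000,1.930)–(2.000,1.583)
cell (1,5): code 1001 → (2.000,5.481)–(1.000,5.135)
cell (2,1): code 0110 → (2.000,1.583)–(3.000,1.802)
cell (2,5): code 1001 → (3.000,5.262)–(2.000,5.481)
cell (3,1): code 0010 → (3.000,1.802)–(3.267,2.000)
cell (3,2): code 0011 → (3.267,2.000)–(3.977,3.000)
cell (3,3): code 0011 → (3.977,3.000)–(3.997,4.000)
cell (3,4): code 0011 → (3.997,4.000)–(3.344,5.000)
cell (3,5): code 0001 → (3.344,5.000)–(3.000,5.262)
total: 14 segments, chained into 1 closed loop(s), length Σ = 12.047106

segments=14 loops=1 length=12.047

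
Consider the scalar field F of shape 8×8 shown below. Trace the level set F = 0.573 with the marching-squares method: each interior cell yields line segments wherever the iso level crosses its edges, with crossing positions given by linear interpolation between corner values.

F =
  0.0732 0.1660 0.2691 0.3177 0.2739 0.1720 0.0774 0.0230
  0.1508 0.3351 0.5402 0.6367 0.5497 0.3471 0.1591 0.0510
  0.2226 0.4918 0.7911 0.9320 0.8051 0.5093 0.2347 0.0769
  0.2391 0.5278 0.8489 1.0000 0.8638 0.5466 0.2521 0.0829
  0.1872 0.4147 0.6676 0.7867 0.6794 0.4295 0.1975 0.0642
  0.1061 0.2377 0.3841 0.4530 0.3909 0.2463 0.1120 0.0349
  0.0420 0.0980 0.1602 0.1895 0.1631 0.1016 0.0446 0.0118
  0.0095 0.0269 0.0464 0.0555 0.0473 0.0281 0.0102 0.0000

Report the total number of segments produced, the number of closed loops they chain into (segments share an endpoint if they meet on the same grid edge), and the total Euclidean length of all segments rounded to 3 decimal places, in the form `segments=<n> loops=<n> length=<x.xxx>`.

cell (0,2): code 0100 → (0.800,3.000)–(1.000,2.340)
cell (0,3): code 1000 → (1.000,3.732)–(0.800,3.000)
cell (1,1): code 0100 → (1.131,2.000)–(2.000,1.271)
cell (1,2): code 1110 → (1.000,2.340)–(1.131,2.000)
cell (1,3): code 1101 → (1.091,4.000)–(1.000,3.732)
cell (1,4): code 1000 → (2.000,4.785)–(1.091,4.000)
cell (2,1): code 0110 → (2.000,1.271)–(3.000,1.141)
cell (2,4): code 1001 → (3.000,4.917)–(2.000,4.785)
cell (3,1): code 0110 → (3.000,1.141)–(4.000,1.626)
cell (3,4): code 1001 → (4.000,4.426)–(3.000,4.917)
cell (4,1): code 0010 → (4.000,1.626)–(4.334,2.000)
cell (4,2): code 0011 → (4.334,2.000)–(4.640,3.000)
cell (4,3): code 0011 → (4.640,3.000)–(4.369,4.000)
cell (4,4): code 0001 → (4.369,4.000)–(4.000,4.426)
total: 14 segments, chained into 1 closed loop(s), length Σ = 11.820067

segments=14 loops=1 length=11.820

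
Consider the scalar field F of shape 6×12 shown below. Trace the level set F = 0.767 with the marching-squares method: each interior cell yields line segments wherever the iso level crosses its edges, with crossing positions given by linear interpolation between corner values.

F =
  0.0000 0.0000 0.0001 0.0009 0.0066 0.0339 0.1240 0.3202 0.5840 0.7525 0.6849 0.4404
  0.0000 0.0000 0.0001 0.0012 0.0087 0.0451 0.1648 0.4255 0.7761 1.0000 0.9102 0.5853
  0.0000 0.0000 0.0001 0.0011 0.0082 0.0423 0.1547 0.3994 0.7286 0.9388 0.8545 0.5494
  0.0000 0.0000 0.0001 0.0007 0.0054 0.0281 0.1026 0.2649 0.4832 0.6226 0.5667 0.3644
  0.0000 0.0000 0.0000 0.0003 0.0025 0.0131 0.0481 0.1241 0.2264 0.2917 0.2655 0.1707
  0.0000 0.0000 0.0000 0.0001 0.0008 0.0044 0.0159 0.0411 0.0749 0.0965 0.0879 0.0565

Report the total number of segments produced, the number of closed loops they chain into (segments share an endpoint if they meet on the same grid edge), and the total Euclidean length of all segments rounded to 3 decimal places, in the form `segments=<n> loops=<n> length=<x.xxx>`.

cell (0,7): code 0100 → (0.953,8.000)–(1.000,7.974)
cell (0,8): code 1100 → (0.059,9.000)–(0.953,8.000)
cell (0,9): code 1100 → (0.364,10.000)–(0.059,9.000)
cell (0,10): code 1000 → (1.000,10.441)–(0.364,10.000)
cell (1,7): code 0010 → (1.000,7.974)–(1.192,8.000)
cell (1,8): code 0111 → (1.192,8.000)–(2.000,8.183)
cell (1,10): code 1001 → (2.000,10.287)–(1.000,10.441)
cell (2,8): code 0010 → (2.000,8.183)–(2.543,9.000)
cell (2,9): code 0011 → (2.543,9.000)–(2.304,10.000)
cell (2,10): code 0001 → (2.304,10.000)–(2.000,10.287)
total: 10 segments, chained into 1 closed loop(s), length Σ = 7.676115

segments=10 loops=1 length=7.676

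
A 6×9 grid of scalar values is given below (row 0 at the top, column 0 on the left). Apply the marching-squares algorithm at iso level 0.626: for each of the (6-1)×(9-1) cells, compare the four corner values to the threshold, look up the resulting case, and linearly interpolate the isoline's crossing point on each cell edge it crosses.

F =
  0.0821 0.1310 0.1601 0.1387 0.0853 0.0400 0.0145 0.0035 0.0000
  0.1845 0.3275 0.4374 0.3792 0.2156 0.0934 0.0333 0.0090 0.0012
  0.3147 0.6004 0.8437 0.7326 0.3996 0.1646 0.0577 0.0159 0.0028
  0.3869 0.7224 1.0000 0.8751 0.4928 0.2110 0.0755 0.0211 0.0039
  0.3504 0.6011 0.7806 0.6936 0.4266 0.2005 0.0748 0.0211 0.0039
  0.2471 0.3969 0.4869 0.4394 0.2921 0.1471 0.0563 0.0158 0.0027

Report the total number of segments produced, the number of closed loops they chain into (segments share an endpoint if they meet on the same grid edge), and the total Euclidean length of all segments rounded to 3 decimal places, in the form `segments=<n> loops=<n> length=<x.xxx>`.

cell (1,1): code 0100 → (1.464,2.000)–(2.000,1.105)
cell (1,2): code 1100 → (1.698,3.000)–(1.464,2.000)
cell (1,3): code 1000 → (2.000,3.320)–(1.698,3.000)
cell (2,0): code 0100 → (2.210,1.000)–(3.000,0.713)
cell (2,1): code 1110 → (2.000,1.105)–(2.210,1.000)
cell (2,3): code 1001 → (3.000,3.652)–(2.000,3.320)
cell (3,0): code 0010 → (3.000,0.713)–(3.795,1.000)
cell (3,1): code 0111 → (3.795,1.000)–(4.000,1.139)
cell (3,3): code 1001 → (4.000,3.253)–(3.000,3.652)
cell (4,1): code 0010 → (4.000,1.139)–(4.526,2.000)
cell (4,2): code 0011 → (4.526,2.000)–(4.266,3.000)
cell (4,3): code 0001 → (4.266,3.000)–(4.000,3.253)
total: 12 segments, chained into 1 closed loop(s), length Σ = 9.218071

segments=12 loops=1 length=9.218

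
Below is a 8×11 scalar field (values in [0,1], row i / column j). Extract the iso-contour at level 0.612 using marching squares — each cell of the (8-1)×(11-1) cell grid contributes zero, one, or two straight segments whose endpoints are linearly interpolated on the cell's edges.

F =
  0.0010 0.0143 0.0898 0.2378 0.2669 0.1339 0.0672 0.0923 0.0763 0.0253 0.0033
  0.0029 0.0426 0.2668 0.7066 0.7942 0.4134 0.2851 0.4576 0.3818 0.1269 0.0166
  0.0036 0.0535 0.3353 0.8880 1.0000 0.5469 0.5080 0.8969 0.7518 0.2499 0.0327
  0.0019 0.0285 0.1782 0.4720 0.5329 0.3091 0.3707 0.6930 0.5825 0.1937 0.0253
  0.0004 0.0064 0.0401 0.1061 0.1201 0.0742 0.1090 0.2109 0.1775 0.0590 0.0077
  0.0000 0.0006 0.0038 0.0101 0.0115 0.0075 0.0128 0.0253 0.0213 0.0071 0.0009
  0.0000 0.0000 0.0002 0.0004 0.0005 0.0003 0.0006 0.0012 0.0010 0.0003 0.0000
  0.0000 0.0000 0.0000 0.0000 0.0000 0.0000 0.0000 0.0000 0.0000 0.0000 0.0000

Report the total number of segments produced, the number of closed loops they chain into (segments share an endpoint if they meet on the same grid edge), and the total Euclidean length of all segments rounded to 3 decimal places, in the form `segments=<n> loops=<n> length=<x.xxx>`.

segments=16 loops=2 length=12.880

cell (0,2): code 0100 → (0.798,3.000)–(1.000,2.785)
cell (0,3): code 1100 → (0.654,4.000)–(0.798,3.000)
cell (0,4): code 1000 → (1.000,4.478)–(0.654,4.000)
cell (1,2): code 0110 → (1.000,2.785)–(2.000,2.501)
cell (1,4): code 1001 → (2.000,4.856)–(1.000,4.478)
cell (1,6): code 0100 → (1.351,7.000)–(2.000,6.267)
cell (1,7): code 1100 → (1.622,8.000)–(1.351,7.000)
cell (1,8): code 1000 → (2.000,8.279)–(1.622,8.000)
cell (2,2): code 0010 → (2.000,2.501)–(2.663,3.000)
cell (2,3): code 0011 → (2.663,3.000)–(2.831,4.000)
cell (2,4): code 0001 → (2.831,4.000)–(2.000,4.856)
cell (2,6): code 0110 → (2.000,6.267)–(3.000,6.749)
cell (2,7): code 1011 → (3.000,7.733)–(2.826,8.000)
cell (2,8): code 0001 → (2.826,8.000)–(2.000,8.279)
cell (3,6): code 0010 → (3.000,6.749)–(3.168,7.000)
cell (3,7): code 0001 → (3.168,7.000)–(3.000,7.733)
total: 16 segments, chained into 2 closed loop(s), length Σ = 12.879510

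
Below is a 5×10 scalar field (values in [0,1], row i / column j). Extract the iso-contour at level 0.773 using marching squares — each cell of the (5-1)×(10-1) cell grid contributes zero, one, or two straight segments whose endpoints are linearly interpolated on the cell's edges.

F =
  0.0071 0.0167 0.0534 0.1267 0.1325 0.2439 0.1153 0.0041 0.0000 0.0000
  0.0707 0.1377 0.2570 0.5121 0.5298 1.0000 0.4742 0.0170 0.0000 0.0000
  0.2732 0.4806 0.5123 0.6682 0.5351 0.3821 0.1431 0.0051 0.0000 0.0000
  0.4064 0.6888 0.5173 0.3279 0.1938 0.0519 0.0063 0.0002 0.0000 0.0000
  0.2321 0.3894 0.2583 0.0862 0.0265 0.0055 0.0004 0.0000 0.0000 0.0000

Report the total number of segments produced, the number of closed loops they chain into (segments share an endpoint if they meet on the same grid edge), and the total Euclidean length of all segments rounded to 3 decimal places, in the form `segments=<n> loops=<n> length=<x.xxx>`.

segments=4 loops=1 length=2.268

cell (0,4): code 0100 → (0.700,5.000)–(1.000,4.517)
cell (0,5): code 1000 → (1.000,5.432)–(0.700,5.000)
cell (1,4): code 0010 → (1.000,4.517)–(1.367,5.000)
cell (1,5): code 0001 → (1.367,5.000)–(1.000,5.432)
total: 4 segments, chained into 1 closed loop(s), length Σ = 2.267896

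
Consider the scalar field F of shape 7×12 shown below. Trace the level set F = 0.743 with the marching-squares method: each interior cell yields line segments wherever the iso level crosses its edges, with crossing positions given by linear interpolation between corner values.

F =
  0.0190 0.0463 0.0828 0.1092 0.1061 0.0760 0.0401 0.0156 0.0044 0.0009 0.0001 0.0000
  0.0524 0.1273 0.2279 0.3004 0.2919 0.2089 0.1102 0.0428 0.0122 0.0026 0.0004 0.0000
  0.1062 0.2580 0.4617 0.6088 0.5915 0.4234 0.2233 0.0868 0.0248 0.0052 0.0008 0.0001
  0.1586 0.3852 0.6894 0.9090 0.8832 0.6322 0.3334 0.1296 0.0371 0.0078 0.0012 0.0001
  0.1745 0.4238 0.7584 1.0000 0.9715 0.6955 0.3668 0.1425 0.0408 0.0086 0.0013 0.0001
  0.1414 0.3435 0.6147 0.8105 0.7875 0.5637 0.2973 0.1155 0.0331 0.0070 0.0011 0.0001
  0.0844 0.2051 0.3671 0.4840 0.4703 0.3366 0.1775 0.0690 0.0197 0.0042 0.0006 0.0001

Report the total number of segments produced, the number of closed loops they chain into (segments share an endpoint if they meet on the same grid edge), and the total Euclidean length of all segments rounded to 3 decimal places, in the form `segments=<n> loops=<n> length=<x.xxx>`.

segments=12 loops=1 length=8.807

cell (2,2): code 0100 → (2.447,3.000)–(3.000,2.244)
cell (2,3): code 1100 → (2.519,4.000)–(2.447,3.000)
cell (2,4): code 1000 → (3.000,4.559)–(2.519,4.000)
cell (3,1): code 0100 → (3.777,2.000)–(4.000,1.954)
cell (3,2): code 1110 → (3.000,2.244)–(3.777,2.000)
cell (3,4): code 1001 → (4.000,4.828)–(3.000,4.559)
cell (4,1): code 0010 → (4.000,1.954)–(4.107,2.000)
cell (4,2): code 0111 → (4.107,2.000)–(5.000,2.655)
cell (4,4): code 1001 → (5.000,4.199)–(4.000,4.828)
cell (5,2): code 0010 → (5.000,2.655)–(5.207,3.000)
cell (5,3): code 0011 → (5.207,3.000)–(5.140,4.000)
cell (5,4): code 0001 → (5.140,4.000)–(5.000,4.199)
total: 12 segments, chained into 1 closed loop(s), length Σ = 8.806905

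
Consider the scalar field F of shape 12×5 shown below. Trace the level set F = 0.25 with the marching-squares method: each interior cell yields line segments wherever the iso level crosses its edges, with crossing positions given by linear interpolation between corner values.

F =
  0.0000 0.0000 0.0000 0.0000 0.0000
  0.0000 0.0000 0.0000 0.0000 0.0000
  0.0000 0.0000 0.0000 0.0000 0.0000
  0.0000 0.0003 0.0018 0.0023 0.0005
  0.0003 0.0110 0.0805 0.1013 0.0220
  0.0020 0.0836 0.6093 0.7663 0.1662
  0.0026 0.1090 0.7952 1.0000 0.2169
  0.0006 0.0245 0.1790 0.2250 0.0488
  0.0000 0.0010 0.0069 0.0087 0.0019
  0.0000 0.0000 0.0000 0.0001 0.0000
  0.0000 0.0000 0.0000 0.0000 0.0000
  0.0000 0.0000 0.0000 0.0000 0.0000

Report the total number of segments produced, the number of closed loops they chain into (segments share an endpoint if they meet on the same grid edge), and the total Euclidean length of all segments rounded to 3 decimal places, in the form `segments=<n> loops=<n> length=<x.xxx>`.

cell (4,1): code 0100 → (4.321,2.000)–(5.000,1.317)
cell (4,2): code 1100 → (4.224,3.000)–(4.321,2.000)
cell (4,3): code 1000 → (5.000,3.860)–(4.224,3.000)
cell (5,1): code 0110 → (5.000,1.317)–(6.000,1.205)
cell (5,3): code 1001 → (6.000,3.958)–(5.000,3.860)
cell (6,1): code 0010 → (6.000,1.205)–(6.885,2.000)
cell (6,2): code 0011 → (6.885,2.000)–(6.968,3.000)
cell (6,3): code 0001 → (6.968,3.000)–(6.000,3.958)
total: 8 segments, chained into 1 closed loop(s), length Σ = 8.692311

segments=8 loops=1 length=8.692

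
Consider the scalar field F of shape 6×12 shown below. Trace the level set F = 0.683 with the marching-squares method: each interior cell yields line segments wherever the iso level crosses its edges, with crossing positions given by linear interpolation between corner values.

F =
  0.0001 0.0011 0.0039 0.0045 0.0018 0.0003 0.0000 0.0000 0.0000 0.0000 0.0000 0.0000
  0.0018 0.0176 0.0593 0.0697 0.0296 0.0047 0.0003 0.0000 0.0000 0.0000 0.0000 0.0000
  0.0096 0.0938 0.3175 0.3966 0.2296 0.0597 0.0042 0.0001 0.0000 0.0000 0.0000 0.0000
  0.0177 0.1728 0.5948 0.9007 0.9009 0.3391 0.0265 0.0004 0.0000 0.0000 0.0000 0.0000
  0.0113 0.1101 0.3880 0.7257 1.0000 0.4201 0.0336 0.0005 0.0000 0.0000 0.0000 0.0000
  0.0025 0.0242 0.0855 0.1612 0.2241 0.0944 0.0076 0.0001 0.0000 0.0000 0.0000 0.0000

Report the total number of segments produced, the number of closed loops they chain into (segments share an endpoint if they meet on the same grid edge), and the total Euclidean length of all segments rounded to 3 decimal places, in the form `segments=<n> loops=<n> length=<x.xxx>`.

segments=8 loops=1 length=6.399

cell (2,2): code 0100 → (2.568,3.000)–(3.000,2.288)
cell (2,3): code 1100 → (2.675,4.000)–(2.568,3.000)
cell (2,4): code 1000 → (3.000,4.388)–(2.675,4.000)
cell (3,2): code 0110 → (3.000,2.288)–(4.000,2.874)
cell (3,4): code 1001 → (4.000,4.547)–(3.000,4.388)
cell (4,2): code 0010 → (4.000,2.874)–(4.076,3.000)
cell (4,3): code 0011 → (4.076,3.000)–(4.409,4.000)
cell (4,4): code 0001 → (4.409,4.000)–(4.000,4.547)
total: 8 segments, chained into 1 closed loop(s), length Σ = 6.398895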